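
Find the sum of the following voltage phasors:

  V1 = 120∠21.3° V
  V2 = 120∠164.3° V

Step 1 — Convert each phasor to rectangular form:
  V1 = 120·(cos(21.3°) + j·sin(21.3°)) = 111.8 + j43.59 V
  V2 = 120·(cos(164.3°) + j·sin(164.3°)) = -115.5 + j32.47 V
Step 2 — Sum components: V_total = -3.72 + j76.06 V.
Step 3 — Convert to polar: |V_total| = 76.15 V, ∠V_total = 92.8°.

V_total = 76.15∠92.8° V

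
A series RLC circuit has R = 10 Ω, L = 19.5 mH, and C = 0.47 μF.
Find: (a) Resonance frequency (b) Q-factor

Step 1 — Resonance condition Im(Z)=0 gives ω₀ = 1/√(LC).
Step 2 — ω₀ = 1/√(0.0195·4.7e-07) = 1.045e+04 rad/s.
Step 3 — f₀ = ω₀/(2π) = 1662 Hz.
Step 4 — Series Q: Q = ω₀L/R = 1.045e+04·0.0195/10 = 20.37.

(a) f₀ = 1662 Hz  (b) Q = 20.37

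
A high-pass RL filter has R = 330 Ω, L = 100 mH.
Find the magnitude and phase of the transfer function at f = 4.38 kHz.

Step 1 — Angular frequency: ω = 2π·4380 = 2.752e+04 rad/s.
Step 2 — Transfer function: H(jω) = jωL/(R + jωL).
Step 3 — Numerator jωL = j·2752; denominator R + jωL = 330 + j2752.
Step 4 — H = 0.9858 + j0.1182.
Step 5 — Magnitude: |H| = 0.9929 (-0.1 dB); phase: φ = 6.8°.

|H| = 0.9929 (-0.1 dB), φ = 6.8°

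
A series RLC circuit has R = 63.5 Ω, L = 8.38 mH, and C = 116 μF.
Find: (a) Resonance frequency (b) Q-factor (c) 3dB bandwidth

Step 1 — Resonance: ω₀ = 1/√(LC) = 1/√(0.00838·0.000116) = 1014 rad/s.
Step 2 — f₀ = ω₀/(2π) = 161.4 Hz.
Step 3 — Series Q: Q = ω₀L/R = 1014·0.00838/63.5 = 0.1339.
Step 4 — Bandwidth: Δω = ω₀/Q = 7578 rad/s; BW = Δω/(2π) = 1206 Hz.

(a) f₀ = 161.4 Hz  (b) Q = 0.1339  (c) BW = 1206 Hz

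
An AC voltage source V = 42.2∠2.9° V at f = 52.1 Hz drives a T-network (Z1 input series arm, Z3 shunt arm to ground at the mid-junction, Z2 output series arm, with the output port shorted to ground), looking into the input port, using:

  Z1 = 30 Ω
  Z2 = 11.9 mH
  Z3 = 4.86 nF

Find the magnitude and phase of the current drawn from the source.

Step 1 — Angular frequency: ω = 2π·f = 2π·52.1 = 327.4 rad/s.
Step 2 — Component impedances:
  Z1: Z = R = 30 Ω
  Z2: Z = jωL = j·327.4·0.0119 = 0 + j3.896 Ω
  Z3: Z = 1/(jωC) = -j/(ω·C) = 0 - j6.286e+05 Ω
Step 3 — With the output port shorted to ground, the output series arm Z2 runs from the junction to ground; the shunt arm Z3 also runs from the junction to ground. They appear in parallel: Z3 || Z2 = 0 + j3.896 Ω.
Step 4 — Series with input arm Z1: Z_in = Z1 + (Z3 || Z2) = 30 + j3.896 Ω = 30.25∠7.4° Ω.
Step 5 — Source phasor: V = 42.2∠2.9° V = 42.15 + j2.135 V.
Step 6 — Ohm's law: I = V / Z_total = (42.15 + j2.135) / (30 + j3.896) = 1.391 - j0.1094 A.
Step 7 — Convert to polar: |I| = 1.395 A, ∠I = -4.5°.

I = 1.395∠-4.5° A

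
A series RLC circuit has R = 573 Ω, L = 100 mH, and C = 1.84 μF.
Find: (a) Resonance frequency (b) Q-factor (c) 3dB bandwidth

Step 1 — Resonance condition Im(Z)=0 gives ω₀ = 1/√(LC).
Step 2 — ω₀ = 1/√(0.1·1.84e-06) = 2331 rad/s.
Step 3 — f₀ = ω₀/(2π) = 371 Hz.
Step 4 — Series Q: Q = ω₀L/R = 2331·0.1/573 = 0.4069.
Step 5 — 3dB bandwidth: Δω = ω₀/Q = 5730 rad/s; BW = Δω/(2π) = 912 Hz.

(a) f₀ = 371 Hz  (b) Q = 0.4069  (c) BW = 912 Hz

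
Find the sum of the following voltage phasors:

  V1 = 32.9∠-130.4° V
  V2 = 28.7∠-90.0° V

Step 1 — Convert each phasor to rectangular form:
  V1 = 32.9·(cos(-130.4°) + j·sin(-130.4°)) = -21.32 - j25.05 V
  V2 = 28.7·(cos(-90.0°) + j·sin(-90.0°)) = 0 - j28.7 V
Step 2 — Sum components: V_total = -21.32 - j53.75 V.
Step 3 — Convert to polar: |V_total| = 57.83 V, ∠V_total = -111.6°.

V_total = 57.83∠-111.6° V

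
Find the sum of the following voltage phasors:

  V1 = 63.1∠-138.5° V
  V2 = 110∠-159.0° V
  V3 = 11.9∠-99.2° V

Step 1 — Convert each phasor to rectangular form:
  V1 = 63.1·(cos(-138.5°) + j·sin(-138.5°)) = -47.26 - j41.81 V
  V2 = 110·(cos(-159.0°) + j·sin(-159.0°)) = -102.7 - j39.42 V
  V3 = 11.9·(cos(-99.2°) + j·sin(-99.2°)) = -1.903 - j11.75 V
Step 2 — Sum components: V_total = -151.9 - j92.98 V.
Step 3 — Convert to polar: |V_total| = 178.1 V, ∠V_total = -148.5°.

V_total = 178.1∠-148.5° V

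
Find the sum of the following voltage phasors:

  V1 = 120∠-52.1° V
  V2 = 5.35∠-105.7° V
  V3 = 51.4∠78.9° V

Step 1 — Convert each phasor to rectangular form:
  V1 = 120·(cos(-52.1°) + j·sin(-52.1°)) = 73.71 - j94.69 V
  V2 = 5.35·(cos(-105.7°) + j·sin(-105.7°)) = -1.448 - j5.15 V
  V3 = 51.4·(cos(78.9°) + j·sin(78.9°)) = 9.896 + j50.44 V
Step 2 — Sum components: V_total = 82.16 - j49.4 V.
Step 3 — Convert to polar: |V_total| = 95.87 V, ∠V_total = -31.0°.

V_total = 95.87∠-31.0° V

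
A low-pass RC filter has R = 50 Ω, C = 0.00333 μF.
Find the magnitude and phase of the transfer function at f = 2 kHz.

Step 1 — Angular frequency: ω = 2π·2000 = 1.257e+04 rad/s.
Step 2 — Transfer function: H(jω) = 1/(1 + jωRC).
Step 3 — Denominator: 1 + jωRC = 1 + j·1.257e+04·50·3.33e-09 = 1 + j0.002092.
Step 4 — H = 1 - j0.002092.
Step 5 — Magnitude: |H| = 1 (-0.0 dB); phase: φ = -0.1°.

|H| = 1 (-0.0 dB), φ = -0.1°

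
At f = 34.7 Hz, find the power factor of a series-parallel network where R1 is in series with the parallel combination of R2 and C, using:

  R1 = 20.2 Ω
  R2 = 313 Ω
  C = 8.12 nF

Step 1 — Angular frequency: ω = 2π·f = 2π·34.7 = 218 rad/s.
Step 2 — Component impedances:
  R1: Z = R = 20.2 Ω
  R2: Z = R = 313 Ω
  C: Z = 1/(jωC) = -j/(ω·C) = 0 - j5.649e+05 Ω
Step 3 — Parallel branch: R2 || C = 1/(1/R2 + 1/C) = 313 - j0.1734 Ω.
Step 4 — Series with R1: Z_total = R1 + (R2 || C) = 333.2 - j0.1734 Ω = 333.2∠-0.0° Ω.
Step 5 — Power factor: PF = cos(φ) = Re(Z)/|Z| = 333.2/333.2 = 1.
Step 6 — Type: Im(Z) = -0.1734 ⇒ leading (phase φ = -0.0°).

PF = 1 (leading, φ = -0.0°)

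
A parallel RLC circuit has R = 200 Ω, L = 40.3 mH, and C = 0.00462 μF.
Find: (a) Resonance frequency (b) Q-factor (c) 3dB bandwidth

Step 1 — Resonance: ω₀ = 1/√(LC) = 1/√(0.0403·4.62e-09) = 7.329e+04 rad/s.
Step 2 — f₀ = ω₀/(2π) = 1.166e+04 Hz.
Step 3 — Parallel Q: Q = R/(ω₀L) = 200/(7.329e+04·0.0403) = 0.06772.
Step 4 — Bandwidth: Δω = ω₀/Q = 1.082e+06 rad/s; BW = Δω/(2π) = 1.722e+05 Hz.

(a) f₀ = 1.166e+04 Hz  (b) Q = 0.06772  (c) BW = 1.722e+05 Hz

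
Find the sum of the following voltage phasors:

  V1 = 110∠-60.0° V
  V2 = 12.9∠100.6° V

Step 1 — Convert each phasor to rectangular form:
  V1 = 110·(cos(-60.0°) + j·sin(-60.0°)) = 55 - j95.26 V
  V2 = 12.9·(cos(100.6°) + j·sin(100.6°)) = -2.373 + j12.68 V
Step 2 — Sum components: V_total = 52.63 - j82.58 V.
Step 3 — Convert to polar: |V_total| = 97.93 V, ∠V_total = -57.5°.

V_total = 97.93∠-57.5° V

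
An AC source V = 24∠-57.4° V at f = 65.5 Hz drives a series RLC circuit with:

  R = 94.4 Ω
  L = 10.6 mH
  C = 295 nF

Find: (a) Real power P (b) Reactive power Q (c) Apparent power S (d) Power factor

Step 1 — Angular frequency: ω = 2π·f = 2π·65.5 = 411.5 rad/s.
Step 2 — Component impedances:
  R: Z = R = 94.4 Ω
  L: Z = jωL = j·411.5·0.0106 = 0 + j4.362 Ω
  C: Z = 1/(jωC) = -j/(ω·C) = 0 - j8237 Ω
Step 3 — Series combination: Z_total = R + L + C = 94.4 - j8232 Ω = 8233∠-89.3° Ω.
Step 4 — Source phasor: V = 24∠-57.4° V = 12.93 - j20.22 V.
Step 5 — Current: I = V / Z = 0.002474 + j0.001542 A = 0.002915∠31.9° A.
Step 6 — Complex power: S = V·I* = 0.0008022 - j0.06996 VA.
Step 7 — Real power: P = Re(S) = 0.0008022 W.
Step 8 — Reactive power: Q = Im(S) = -0.06996 VAR.
Step 9 — Apparent power: |S| = 0.06996 VA.
Step 10 — Power factor: PF = P/|S| = 0.01147 (leading).

(a) P = 0.0008022 W  (b) Q = -0.06996 VAR  (c) S = 0.06996 VA  (d) PF = 0.01147 (leading)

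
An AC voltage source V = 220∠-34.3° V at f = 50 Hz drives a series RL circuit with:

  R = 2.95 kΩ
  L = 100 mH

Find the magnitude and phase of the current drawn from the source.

Step 1 — Angular frequency: ω = 2π·f = 2π·50 = 314.2 rad/s.
Step 2 — Component impedances:
  R: Z = R = 2950 Ω
  L: Z = jωL = j·314.2·0.1 = 0 + j31.42 Ω
Step 3 — Series combination: Z_total = R + L = 2950 + j31.42 Ω = 2950∠0.6° Ω.
Step 4 — Source phasor: V = 220∠-34.3° V = 181.7 - j124 V.
Step 5 — Ohm's law: I = V / Z_total = (181.7 - j124) / (2950 + j31.42) = 0.06115 - j0.04268 A.
Step 6 — Convert to polar: |I| = 0.07457 A, ∠I = -34.9°.

I = 0.07457∠-34.9° A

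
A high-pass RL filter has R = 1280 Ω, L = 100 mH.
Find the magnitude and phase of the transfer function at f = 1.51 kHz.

Step 1 — Angular frequency: ω = 2π·1510 = 9488 rad/s.
Step 2 — Transfer function: H(jω) = jωL/(R + jωL).
Step 3 — Numerator jωL = j·948.8; denominator R + jωL = 1280 + j948.8.
Step 4 — H = 0.3546 + j0.4784.
Step 5 — Magnitude: |H| = 0.5955 (-4.5 dB); phase: φ = 53.5°.

|H| = 0.5955 (-4.5 dB), φ = 53.5°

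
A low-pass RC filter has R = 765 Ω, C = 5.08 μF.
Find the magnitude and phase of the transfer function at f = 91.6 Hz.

Step 1 — Angular frequency: ω = 2π·91.6 = 575.5 rad/s.
Step 2 — Transfer function: H(jω) = 1/(1 + jωRC).
Step 3 — Denominator: 1 + jωRC = 1 + j·575.5·765·5.08e-06 = 1 + j2.237.
Step 4 — H = 0.1666 - j0.3726.
Step 5 — Magnitude: |H| = 0.4082 (-7.8 dB); phase: φ = -65.9°.

|H| = 0.4082 (-7.8 dB), φ = -65.9°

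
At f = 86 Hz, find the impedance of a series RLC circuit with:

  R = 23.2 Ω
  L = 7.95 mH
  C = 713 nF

Step 1 — Angular frequency: ω = 2π·f = 2π·86 = 540.4 rad/s.
Step 2 — Component impedances:
  R: Z = R = 23.2 Ω
  L: Z = jωL = j·540.4·0.00795 = 0 + j4.296 Ω
  C: Z = 1/(jωC) = -j/(ω·C) = 0 - j2596 Ω
Step 3 — Series combination: Z_total = R + L + C = 23.2 - j2591 Ω = 2591∠-89.5° Ω.

Z = 23.2 - j2591 Ω = 2591∠-89.5° Ω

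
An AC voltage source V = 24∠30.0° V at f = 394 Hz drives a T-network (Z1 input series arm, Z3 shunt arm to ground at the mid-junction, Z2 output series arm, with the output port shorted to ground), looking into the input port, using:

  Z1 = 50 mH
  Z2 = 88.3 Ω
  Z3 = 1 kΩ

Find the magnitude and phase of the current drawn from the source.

Step 1 — Angular frequency: ω = 2π·f = 2π·394 = 2476 rad/s.
Step 2 — Component impedances:
  Z1: Z = jωL = j·2476·0.05 = 0 + j123.8 Ω
  Z2: Z = R = 88.3 Ω
  Z3: Z = R = 1000 Ω
Step 3 — With the output port shorted to ground, the output series arm Z2 runs from the junction to ground; the shunt arm Z3 also runs from the junction to ground. They appear in parallel: Z3 || Z2 = 81.14 Ω.
Step 4 — Series with input arm Z1: Z_in = Z1 + (Z3 || Z2) = 81.14 + j123.8 Ω = 148∠56.8° Ω.
Step 5 — Source phasor: V = 24∠30.0° V = 20.78 + j12 V.
Step 6 — Ohm's law: I = V / Z_total = (20.78 + j12) / (81.14 + j123.8) = 0.1448 - j0.073 A.
Step 7 — Convert to polar: |I| = 0.1622 A, ∠I = -26.8°.

I = 0.1622∠-26.8° A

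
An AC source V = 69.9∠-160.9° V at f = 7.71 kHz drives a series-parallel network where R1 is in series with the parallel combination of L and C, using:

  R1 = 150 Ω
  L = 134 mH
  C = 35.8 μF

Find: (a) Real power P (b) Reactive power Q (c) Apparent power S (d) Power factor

Step 1 — Angular frequency: ω = 2π·f = 2π·7710 = 4.844e+04 rad/s.
Step 2 — Component impedances:
  R1: Z = R = 150 Ω
  L: Z = jωL = j·4.844e+04·0.134 = 0 + j6491 Ω
  C: Z = 1/(jωC) = -j/(ω·C) = 0 - j0.5766 Ω
Step 3 — Parallel branch: L || C = 1/(1/L + 1/C) = 0 - j0.5767 Ω.
Step 4 — Series with R1: Z_total = R1 + (L || C) = 150 - j0.5767 Ω = 150∠-0.2° Ω.
Step 5 — Source phasor: V = 69.9∠-160.9° V = -66.05 - j22.87 V.
Step 6 — Current: I = V / Z = -0.4398 - j0.1542 A = 0.466∠-160.7° A.
Step 7 — Complex power: S = V·I* = 32.57 - j0.1252 VA.
Step 8 — Real power: P = Re(S) = 32.57 W.
Step 9 — Reactive power: Q = Im(S) = -0.1252 VAR.
Step 10 — Apparent power: |S| = 32.57 VA.
Step 11 — Power factor: PF = P/|S| = 1 (leading).

(a) P = 32.57 W  (b) Q = -0.1252 VAR  (c) S = 32.57 VA  (d) PF = 1 (leading)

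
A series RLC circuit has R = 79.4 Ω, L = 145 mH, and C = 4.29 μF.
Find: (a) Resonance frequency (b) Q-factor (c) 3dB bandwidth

Step 1 — Resonance: ω₀ = 1/√(LC) = 1/√(0.145·4.29e-06) = 1268 rad/s.
Step 2 — f₀ = ω₀/(2π) = 201.8 Hz.
Step 3 — Series Q: Q = ω₀L/R = 1268·0.145/79.4 = 2.315.
Step 4 — Bandwidth: Δω = ω₀/Q = 547.6 rad/s; BW = Δω/(2π) = 87.15 Hz.

(a) f₀ = 201.8 Hz  (b) Q = 2.315  (c) BW = 87.15 Hz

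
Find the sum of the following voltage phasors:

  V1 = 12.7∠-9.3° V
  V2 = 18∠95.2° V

Step 1 — Convert each phasor to rectangular form:
  V1 = 12.7·(cos(-9.3°) + j·sin(-9.3°)) = 12.53 - j2.052 V
  V2 = 18·(cos(95.2°) + j·sin(95.2°)) = -1.631 + j17.93 V
Step 2 — Sum components: V_total = 10.9 + j15.87 V.
Step 3 — Convert to polar: |V_total| = 19.26 V, ∠V_total = 55.5°.

V_total = 19.26∠55.5° V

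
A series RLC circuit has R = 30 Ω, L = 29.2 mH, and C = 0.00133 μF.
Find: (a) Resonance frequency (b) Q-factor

Step 1 — Resonance condition Im(Z)=0 gives ω₀ = 1/√(LC).
Step 2 — ω₀ = 1/√(0.0292·1.33e-09) = 1.605e+05 rad/s.
Step 3 — f₀ = ω₀/(2π) = 2.554e+04 Hz.
Step 4 — Series Q: Q = ω₀L/R = 1.605e+05·0.0292/30 = 156.2.

(a) f₀ = 2.554e+04 Hz  (b) Q = 156.2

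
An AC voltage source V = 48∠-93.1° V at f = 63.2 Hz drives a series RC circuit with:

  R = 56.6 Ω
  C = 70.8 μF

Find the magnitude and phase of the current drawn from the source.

Step 1 — Angular frequency: ω = 2π·f = 2π·63.2 = 397.1 rad/s.
Step 2 — Component impedances:
  R: Z = R = 56.6 Ω
  C: Z = 1/(jωC) = -j/(ω·C) = 0 - j35.57 Ω
Step 3 — Series combination: Z_total = R + C = 56.6 - j35.57 Ω = 66.85∠-32.1° Ω.
Step 4 — Source phasor: V = 48∠-93.1° V = -2.596 - j47.93 V.
Step 5 — Ohm's law: I = V / Z_total = (-2.596 - j47.93) / (56.6 - j35.57) = 0.3486 - j0.6277 A.
Step 6 — Convert to polar: |I| = 0.718 A, ∠I = -61.0°.

I = 0.718∠-61.0° A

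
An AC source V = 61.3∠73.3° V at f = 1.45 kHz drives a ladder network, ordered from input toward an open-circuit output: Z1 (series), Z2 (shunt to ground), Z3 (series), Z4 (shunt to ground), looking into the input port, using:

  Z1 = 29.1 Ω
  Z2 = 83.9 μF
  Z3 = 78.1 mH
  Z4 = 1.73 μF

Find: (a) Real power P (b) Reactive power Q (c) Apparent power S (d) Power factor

Step 1 — Angular frequency: ω = 2π·f = 2π·1450 = 9111 rad/s.
Step 2 — Component impedances:
  Z1: Z = R = 29.1 Ω
  Z2: Z = 1/(jωC) = -j/(ω·C) = 0 - j1.308 Ω
  Z3: Z = jωL = j·9111·0.0781 = 0 + j711.5 Ω
  Z4: Z = 1/(jωC) = -j/(ω·C) = 0 - j63.45 Ω
Step 3 — Ladder network (open output): work backward from the far end, alternating series and parallel combinations. Z_in = 29.1 - j1.311 Ω = 29.13∠-2.6° Ω.
Step 4 — Source phasor: V = 61.3∠73.3° V = 17.62 + j58.71 V.
Step 5 — Current: I = V / Z = 0.5134 + j2.041 A = 2.104∠75.9° A.
Step 6 — Complex power: S = V·I* = 128.9 - j5.805 VA.
Step 7 — Real power: P = Re(S) = 128.9 W.
Step 8 — Reactive power: Q = Im(S) = -5.805 VAR.
Step 9 — Apparent power: |S| = 129 VA.
Step 10 — Power factor: PF = P/|S| = 0.999 (leading).

(a) P = 128.9 W  (b) Q = -5.805 VAR  (c) S = 129 VA  (d) PF = 0.999 (leading)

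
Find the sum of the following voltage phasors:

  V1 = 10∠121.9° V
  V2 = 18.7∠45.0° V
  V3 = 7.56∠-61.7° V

Step 1 — Convert each phasor to rectangular form:
  V1 = 10·(cos(121.9°) + j·sin(121.9°)) = -5.284 + j8.49 V
  V2 = 18.7·(cos(45.0°) + j·sin(45.0°)) = 13.22 + j13.22 V
  V3 = 7.56·(cos(-61.7°) + j·sin(-61.7°)) = 3.584 - j6.656 V
Step 2 — Sum components: V_total = 11.52 + j15.06 V.
Step 3 — Convert to polar: |V_total| = 18.96 V, ∠V_total = 52.6°.

V_total = 18.96∠52.6° V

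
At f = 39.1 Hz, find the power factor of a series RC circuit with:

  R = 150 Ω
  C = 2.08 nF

Step 1 — Angular frequency: ω = 2π·f = 2π·39.1 = 245.7 rad/s.
Step 2 — Component impedances:
  R: Z = R = 150 Ω
  C: Z = 1/(jωC) = -j/(ω·C) = 0 - j1.957e+06 Ω
Step 3 — Series combination: Z_total = R + C = 150 - j1.957e+06 Ω = 1.957e+06∠-90.0° Ω.
Step 4 — Power factor: PF = cos(φ) = Re(Z)/|Z| = 150/1.957e+06 = 7.665e-05.
Step 5 — Type: Im(Z) = -1.957e+06 ⇒ leading (phase φ = -90.0°).

PF = 7.665e-05 (leading, φ = -90.0°)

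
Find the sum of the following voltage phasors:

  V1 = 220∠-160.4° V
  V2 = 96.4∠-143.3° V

Step 1 — Convert each phasor to rectangular form:
  V1 = 220·(cos(-160.4°) + j·sin(-160.4°)) = -207.3 - j73.8 V
  V2 = 96.4·(cos(-143.3°) + j·sin(-143.3°)) = -77.29 - j57.61 V
Step 2 — Sum components: V_total = -284.5 - j131.4 V.
Step 3 — Convert to polar: |V_total| = 313.4 V, ∠V_total = -155.2°.

V_total = 313.4∠-155.2° V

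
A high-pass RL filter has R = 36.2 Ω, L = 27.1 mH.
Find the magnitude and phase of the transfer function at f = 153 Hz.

Step 1 — Angular frequency: ω = 2π·153 = 961.3 rad/s.
Step 2 — Transfer function: H(jω) = jωL/(R + jωL).
Step 3 — Numerator jωL = j·26.05; denominator R + jωL = 36.2 + j26.05.
Step 4 — H = 0.3412 + j0.4741.
Step 5 — Magnitude: |H| = 0.5841 (-4.7 dB); phase: φ = 54.3°.

|H| = 0.5841 (-4.7 dB), φ = 54.3°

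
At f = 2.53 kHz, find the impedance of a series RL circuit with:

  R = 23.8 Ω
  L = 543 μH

Step 1 — Angular frequency: ω = 2π·f = 2π·2530 = 1.59e+04 rad/s.
Step 2 — Component impedances:
  R: Z = R = 23.8 Ω
  L: Z = jωL = j·1.59e+04·0.000543 = 0 + j8.632 Ω
Step 3 — Series combination: Z_total = R + L = 23.8 + j8.632 Ω = 25.32∠19.9° Ω.

Z = 23.8 + j8.632 Ω = 25.32∠19.9° Ω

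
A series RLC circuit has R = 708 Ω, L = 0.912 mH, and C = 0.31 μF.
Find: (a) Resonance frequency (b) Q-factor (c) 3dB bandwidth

Step 1 — Resonance condition Im(Z)=0 gives ω₀ = 1/√(LC).
Step 2 — ω₀ = 1/√(0.000912·3.1e-07) = 5.947e+04 rad/s.
Step 3 — f₀ = ω₀/(2π) = 9465 Hz.
Step 4 — Series Q: Q = ω₀L/R = 5.947e+04·0.000912/708 = 0.07661.
Step 5 — 3dB bandwidth: Δω = ω₀/Q = 7.763e+05 rad/s; BW = Δω/(2π) = 1.236e+05 Hz.

(a) f₀ = 9465 Hz  (b) Q = 0.07661  (c) BW = 1.236e+05 Hz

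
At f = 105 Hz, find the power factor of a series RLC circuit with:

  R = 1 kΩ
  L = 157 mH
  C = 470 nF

Step 1 — Angular frequency: ω = 2π·f = 2π·105 = 659.7 rad/s.
Step 2 — Component impedances:
  R: Z = R = 1000 Ω
  L: Z = jωL = j·659.7·0.157 = 0 + j103.6 Ω
  C: Z = 1/(jωC) = -j/(ω·C) = 0 - j3225 Ω
Step 3 — Series combination: Z_total = R + L + C = 1000 - j3121 Ω = 3278∠-72.2° Ω.
Step 4 — Power factor: PF = cos(φ) = Re(Z)/|Z| = 1000/3278 = 0.3051.
Step 5 — Type: Im(Z) = -3121 ⇒ leading (phase φ = -72.2°).

PF = 0.3051 (leading, φ = -72.2°)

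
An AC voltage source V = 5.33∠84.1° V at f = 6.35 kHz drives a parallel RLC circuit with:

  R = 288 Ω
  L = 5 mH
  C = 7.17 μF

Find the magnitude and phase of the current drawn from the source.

Step 1 — Angular frequency: ω = 2π·f = 2π·6350 = 3.99e+04 rad/s.
Step 2 — Component impedances:
  R: Z = R = 288 Ω
  L: Z = jωL = j·3.99e+04·0.005 = 0 + j199.5 Ω
  C: Z = 1/(jωC) = -j/(ω·C) = 0 - j3.496 Ω
Step 3 — Parallel combination: 1/Z_total = 1/R + 1/L + 1/C; Z_total = 0.04395 - j3.557 Ω = 3.558∠-89.3° Ω.
Step 4 — Source phasor: V = 5.33∠84.1° V = 0.5479 + j5.302 V.
Step 5 — Ohm's law: I = V / Z_total = (0.5479 + j5.302) / (0.04395 - j3.557) = -1.488 + j0.1724 A.
Step 6 — Convert to polar: |I| = 1.498 A, ∠I = 173.4°.

I = 1.498∠173.4° A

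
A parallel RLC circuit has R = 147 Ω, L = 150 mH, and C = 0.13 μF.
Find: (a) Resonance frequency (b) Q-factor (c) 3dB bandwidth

Step 1 — Resonance: ω₀ = 1/√(LC) = 1/√(0.15·1.3e-07) = 7161 rad/s.
Step 2 — f₀ = ω₀/(2π) = 1140 Hz.
Step 3 — Parallel Q: Q = R/(ω₀L) = 147/(7161·0.15) = 0.1368.
Step 4 — Bandwidth: Δω = ω₀/Q = 5.233e+04 rad/s; BW = Δω/(2π) = 8328 Hz.

(a) f₀ = 1140 Hz  (b) Q = 0.1368  (c) BW = 8328 Hz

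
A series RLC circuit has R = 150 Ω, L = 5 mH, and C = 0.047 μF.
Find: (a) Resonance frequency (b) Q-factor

Step 1 — Resonance condition Im(Z)=0 gives ω₀ = 1/√(LC).
Step 2 — ω₀ = 1/√(0.005·4.7e-08) = 6.523e+04 rad/s.
Step 3 — f₀ = ω₀/(2π) = 1.038e+04 Hz.
Step 4 — Series Q: Q = ω₀L/R = 6.523e+04·0.005/150 = 2.174.

(a) f₀ = 1.038e+04 Hz  (b) Q = 2.174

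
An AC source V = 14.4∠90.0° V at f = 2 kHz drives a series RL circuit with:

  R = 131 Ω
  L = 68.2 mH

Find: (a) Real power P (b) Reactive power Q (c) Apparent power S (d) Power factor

Step 1 — Angular frequency: ω = 2π·f = 2π·2000 = 1.257e+04 rad/s.
Step 2 — Component impedances:
  R: Z = R = 131 Ω
  L: Z = jωL = j·1.257e+04·0.0682 = 0 + j857 Ω
Step 3 — Series combination: Z_total = R + L = 131 + j857 Ω = 867∠81.3° Ω.
Step 4 — Source phasor: V = 14.4∠90.0° V = 0 + j14.4 V.
Step 5 — Current: I = V / Z = 0.01642 + j0.00251 A = 0.01661∠8.7° A.
Step 6 — Complex power: S = V·I* = 0.03614 + j0.2364 VA.
Step 7 — Real power: P = Re(S) = 0.03614 W.
Step 8 — Reactive power: Q = Im(S) = 0.2364 VAR.
Step 9 — Apparent power: |S| = 0.2392 VA.
Step 10 — Power factor: PF = P/|S| = 0.1511 (lagging).

(a) P = 0.03614 W  (b) Q = 0.2364 VAR  (c) S = 0.2392 VA  (d) PF = 0.1511 (lagging)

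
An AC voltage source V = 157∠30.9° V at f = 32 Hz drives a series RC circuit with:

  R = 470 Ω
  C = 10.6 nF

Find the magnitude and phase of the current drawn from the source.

Step 1 — Angular frequency: ω = 2π·f = 2π·32 = 201.1 rad/s.
Step 2 — Component impedances:
  R: Z = R = 470 Ω
  C: Z = 1/(jωC) = -j/(ω·C) = 0 - j4.692e+05 Ω
Step 3 — Series combination: Z_total = R + C = 470 - j4.692e+05 Ω = 4.692e+05∠-89.9° Ω.
Step 4 — Source phasor: V = 157∠30.9° V = 134.7 + j80.63 V.
Step 5 — Ohm's law: I = V / Z_total = (134.7 + j80.63) / (470 - j4.692e+05) = -0.0001715 + j0.0002873 A.
Step 6 — Convert to polar: |I| = 0.0003346 A, ∠I = 120.8°.

I = 0.0003346∠120.8° A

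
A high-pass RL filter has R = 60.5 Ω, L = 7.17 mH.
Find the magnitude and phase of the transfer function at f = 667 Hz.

Step 1 — Angular frequency: ω = 2π·667 = 4191 rad/s.
Step 2 — Transfer function: H(jω) = jωL/(R + jωL).
Step 3 — Numerator jωL = j·30.05; denominator R + jωL = 60.5 + j30.05.
Step 4 — H = 0.1979 + j0.3984.
Step 5 — Magnitude: |H| = 0.4448 (-7.0 dB); phase: φ = 63.6°.

|H| = 0.4448 (-7.0 dB), φ = 63.6°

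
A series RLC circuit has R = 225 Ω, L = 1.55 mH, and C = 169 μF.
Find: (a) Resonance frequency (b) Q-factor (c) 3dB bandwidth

Step 1 — Resonance condition Im(Z)=0 gives ω₀ = 1/√(LC).
Step 2 — ω₀ = 1/√(0.00155·0.000169) = 1954 rad/s.
Step 3 — f₀ = ω₀/(2π) = 311 Hz.
Step 4 — Series Q: Q = ω₀L/R = 1954·0.00155/225 = 0.01346.
Step 5 — 3dB bandwidth: Δω = ω₀/Q = 1.452e+05 rad/s; BW = Δω/(2π) = 2.31e+04 Hz.

(a) f₀ = 311 Hz  (b) Q = 0.01346  (c) BW = 2.31e+04 Hz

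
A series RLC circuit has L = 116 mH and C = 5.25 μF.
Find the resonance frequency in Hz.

Step 1 — Resonance condition Im(Z)=0 gives ω₀ = 1/√(LC).
Step 2 — ω₀ = 1/√(0.116·5.25e-06) = 1281 rad/s.
Step 3 — f₀ = ω₀/(2π) = 203.9 Hz.

f₀ = 203.9 Hz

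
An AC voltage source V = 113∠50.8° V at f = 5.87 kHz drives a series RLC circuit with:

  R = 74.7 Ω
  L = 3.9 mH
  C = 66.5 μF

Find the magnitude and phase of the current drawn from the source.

Step 1 — Angular frequency: ω = 2π·f = 2π·5870 = 3.688e+04 rad/s.
Step 2 — Component impedances:
  R: Z = R = 74.7 Ω
  L: Z = jωL = j·3.688e+04·0.0039 = 0 + j143.8 Ω
  C: Z = 1/(jωC) = -j/(ω·C) = 0 - j0.4077 Ω
Step 3 — Series combination: Z_total = R + L + C = 74.7 + j143.4 Ω = 161.7∠62.5° Ω.
Step 4 — Source phasor: V = 113∠50.8° V = 71.42 + j87.57 V.
Step 5 — Ohm's law: I = V / Z_total = (71.42 + j87.57) / (74.7 + j143.4) = 0.6842 - j0.1416 A.
Step 6 — Convert to polar: |I| = 0.6987 A, ∠I = -11.7°.

I = 0.6987∠-11.7° A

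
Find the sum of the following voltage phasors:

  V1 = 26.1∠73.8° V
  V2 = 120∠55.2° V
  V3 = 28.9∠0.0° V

Step 1 — Convert each phasor to rectangular form:
  V1 = 26.1·(cos(73.8°) + j·sin(73.8°)) = 7.282 + j25.06 V
  V2 = 120·(cos(55.2°) + j·sin(55.2°)) = 68.49 + j98.54 V
  V3 = 28.9·(cos(0.0°) + j·sin(0.0°)) = 28.9 V
Step 2 — Sum components: V_total = 104.7 + j123.6 V.
Step 3 — Convert to polar: |V_total| = 162 V, ∠V_total = 49.7°.

V_total = 162∠49.7° V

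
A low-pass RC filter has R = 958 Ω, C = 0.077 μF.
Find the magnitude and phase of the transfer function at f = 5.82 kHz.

Step 1 — Angular frequency: ω = 2π·5820 = 3.657e+04 rad/s.
Step 2 — Transfer function: H(jω) = 1/(1 + jωRC).
Step 3 — Denominator: 1 + jωRC = 1 + j·3.657e+04·958·7.7e-08 = 1 + j2.697.
Step 4 — H = 0.1208 - j0.3259.
Step 5 — Magnitude: |H| = 0.3476 (-9.2 dB); phase: φ = -69.7°.

|H| = 0.3476 (-9.2 dB), φ = -69.7°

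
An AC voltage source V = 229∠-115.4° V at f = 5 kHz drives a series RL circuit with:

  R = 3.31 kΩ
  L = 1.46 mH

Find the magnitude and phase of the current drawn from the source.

Step 1 — Angular frequency: ω = 2π·f = 2π·5000 = 3.142e+04 rad/s.
Step 2 — Component impedances:
  R: Z = R = 3310 Ω
  L: Z = jωL = j·3.142e+04·0.00146 = 0 + j45.87 Ω
Step 3 — Series combination: Z_total = R + L = 3310 + j45.87 Ω = 3310∠0.8° Ω.
Step 4 — Source phasor: V = 229∠-115.4° V = -98.23 - j206.9 V.
Step 5 — Ohm's law: I = V / Z_total = (-98.23 - j206.9) / (3310 + j45.87) = -0.03054 - j0.06207 A.
Step 6 — Convert to polar: |I| = 0.06918 A, ∠I = -116.2°.

I = 0.06918∠-116.2° A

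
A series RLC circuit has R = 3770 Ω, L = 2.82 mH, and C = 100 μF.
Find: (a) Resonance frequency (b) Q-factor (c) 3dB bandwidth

Step 1 — Resonance condition Im(Z)=0 gives ω₀ = 1/√(LC).
Step 2 — ω₀ = 1/√(0.00282·0.0001) = 1883 rad/s.
Step 3 — f₀ = ω₀/(2π) = 299.7 Hz.
Step 4 — Series Q: Q = ω₀L/R = 1883·0.00282/3770 = 0.001409.
Step 5 — 3dB bandwidth: Δω = ω₀/Q = 1.337e+06 rad/s; BW = Δω/(2π) = 2.128e+05 Hz.

(a) f₀ = 299.7 Hz  (b) Q = 0.001409  (c) BW = 2.128e+05 Hz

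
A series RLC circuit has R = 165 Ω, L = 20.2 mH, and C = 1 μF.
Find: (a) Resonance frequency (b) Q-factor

Step 1 — Resonance condition Im(Z)=0 gives ω₀ = 1/√(LC).
Step 2 — ω₀ = 1/√(0.0202·1e-06) = 7036 rad/s.
Step 3 — f₀ = ω₀/(2π) = 1120 Hz.
Step 4 — Series Q: Q = ω₀L/R = 7036·0.0202/165 = 0.8614.

(a) f₀ = 1120 Hz  (b) Q = 0.8614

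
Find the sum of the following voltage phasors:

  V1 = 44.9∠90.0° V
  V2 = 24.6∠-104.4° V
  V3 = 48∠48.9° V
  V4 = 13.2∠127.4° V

Step 1 — Convert each phasor to rectangular form:
  V1 = 44.9·(cos(90.0°) + j·sin(90.0°)) = 0 + j44.9 V
  V2 = 24.6·(cos(-104.4°) + j·sin(-104.4°)) = -6.118 - j23.83 V
  V3 = 48·(cos(48.9°) + j·sin(48.9°)) = 31.55 + j36.17 V
  V4 = 13.2·(cos(127.4°) + j·sin(127.4°)) = -8.017 + j10.49 V
Step 2 — Sum components: V_total = 17.42 + j67.73 V.
Step 3 — Convert to polar: |V_total| = 69.93 V, ∠V_total = 75.6°.

V_total = 69.93∠75.6° V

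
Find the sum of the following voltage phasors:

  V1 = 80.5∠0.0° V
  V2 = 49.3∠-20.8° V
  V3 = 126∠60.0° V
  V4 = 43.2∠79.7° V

Step 1 — Convert each phasor to rectangular form:
  V1 = 80.5·(cos(0.0°) + j·sin(0.0°)) = 80.5 V
  V2 = 49.3·(cos(-20.8°) + j·sin(-20.8°)) = 46.09 - j17.51 V
  V3 = 126·(cos(60.0°) + j·sin(60.0°)) = 63 + j109.1 V
  V4 = 43.2·(cos(79.7°) + j·sin(79.7°)) = 7.724 + j42.5 V
Step 2 — Sum components: V_total = 197.3 + j134.1 V.
Step 3 — Convert to polar: |V_total| = 238.6 V, ∠V_total = 34.2°.

V_total = 238.6∠34.2° V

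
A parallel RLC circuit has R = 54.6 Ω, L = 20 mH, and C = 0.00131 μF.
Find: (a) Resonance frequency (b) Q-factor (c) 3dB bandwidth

Step 1 — Resonance: ω₀ = 1/√(LC) = 1/√(0.02·1.31e-09) = 1.954e+05 rad/s.
Step 2 — f₀ = ω₀/(2π) = 3.109e+04 Hz.
Step 3 — Parallel Q: Q = R/(ω₀L) = 54.6/(1.954e+05·0.02) = 0.01397.
Step 4 — Bandwidth: Δω = ω₀/Q = 1.398e+07 rad/s; BW = Δω/(2π) = 2.225e+06 Hz.

(a) f₀ = 3.109e+04 Hz  (b) Q = 0.01397  (c) BW = 2.225e+06 Hz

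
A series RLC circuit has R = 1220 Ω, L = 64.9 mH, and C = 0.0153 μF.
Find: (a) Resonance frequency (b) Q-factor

Step 1 — Resonance condition Im(Z)=0 gives ω₀ = 1/√(LC).
Step 2 — ω₀ = 1/√(0.0649·1.53e-08) = 3.173e+04 rad/s.
Step 3 — f₀ = ω₀/(2π) = 5051 Hz.
Step 4 — Series Q: Q = ω₀L/R = 3.173e+04·0.0649/1220 = 1.688.

(a) f₀ = 5051 Hz  (b) Q = 1.688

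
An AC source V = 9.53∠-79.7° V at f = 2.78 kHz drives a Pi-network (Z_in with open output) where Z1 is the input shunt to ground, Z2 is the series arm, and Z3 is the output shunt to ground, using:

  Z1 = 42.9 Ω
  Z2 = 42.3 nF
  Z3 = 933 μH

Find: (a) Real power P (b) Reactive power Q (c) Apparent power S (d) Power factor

Step 1 — Angular frequency: ω = 2π·f = 2π·2780 = 1.747e+04 rad/s.
Step 2 — Component impedances:
  Z1: Z = R = 42.9 Ω
  Z2: Z = 1/(jωC) = -j/(ω·C) = 0 - j1353 Ω
  Z3: Z = jωL = j·1.747e+04·0.000933 = 0 + j16.3 Ω
Step 3 — With open output, the series arm Z2 and the output shunt Z3 appear in series to ground: Z2 + Z3 = 0 - j1337 Ω.
Step 4 — Parallel with input shunt Z1: Z_in = Z1 || (Z2 + Z3) = 42.86 - j1.375 Ω = 42.88∠-1.8° Ω.
Step 5 — Source phasor: V = 9.53∠-79.7° V = 1.704 - j9.376 V.
Step 6 — Current: I = V / Z = 0.04673 - j0.2173 A = 0.2223∠-77.9° A.
Step 7 — Complex power: S = V·I* = 2.117 - j0.06792 VA.
Step 8 — Real power: P = Re(S) = 2.117 W.
Step 9 — Reactive power: Q = Im(S) = -0.06792 VAR.
Step 10 — Apparent power: |S| = 2.118 VA.
Step 11 — Power factor: PF = P/|S| = 0.9995 (leading).

(a) P = 2.117 W  (b) Q = -0.06792 VAR  (c) S = 2.118 VA  (d) PF = 0.9995 (leading)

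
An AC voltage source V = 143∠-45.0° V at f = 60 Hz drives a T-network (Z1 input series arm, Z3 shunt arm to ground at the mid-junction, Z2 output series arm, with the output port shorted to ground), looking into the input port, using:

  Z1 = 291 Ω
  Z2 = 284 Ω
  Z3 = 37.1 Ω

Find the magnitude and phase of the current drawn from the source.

Step 1 — Angular frequency: ω = 2π·f = 2π·60 = 377 rad/s.
Step 2 — Component impedances:
  Z1: Z = R = 291 Ω
  Z2: Z = R = 284 Ω
  Z3: Z = R = 37.1 Ω
Step 3 — With the output port shorted to ground, the output series arm Z2 runs from the junction to ground; the shunt arm Z3 also runs from the junction to ground. They appear in parallel: Z3 || Z2 = 32.81 Ω.
Step 4 — Series with input arm Z1: Z_in = Z1 + (Z3 || Z2) = 323.8 Ω = 323.8∠0.0° Ω.
Step 5 — Source phasor: V = 143∠-45.0° V = 101.1 - j101.1 V.
Step 6 — Ohm's law: I = V / Z_total = (101.1 - j101.1) / (323.8) = 0.3123 - j0.3123 A.
Step 7 — Convert to polar: |I| = 0.4416 A, ∠I = -45.0°.

I = 0.4416∠-45.0° A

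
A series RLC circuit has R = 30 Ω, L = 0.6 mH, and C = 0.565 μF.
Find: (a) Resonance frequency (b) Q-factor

Step 1 — Resonance condition Im(Z)=0 gives ω₀ = 1/√(LC).
Step 2 — ω₀ = 1/√(0.0006·5.65e-07) = 5.431e+04 rad/s.
Step 3 — f₀ = ω₀/(2π) = 8644 Hz.
Step 4 — Series Q: Q = ω₀L/R = 5.431e+04·0.0006/30 = 1.086.

(a) f₀ = 8644 Hz  (b) Q = 1.086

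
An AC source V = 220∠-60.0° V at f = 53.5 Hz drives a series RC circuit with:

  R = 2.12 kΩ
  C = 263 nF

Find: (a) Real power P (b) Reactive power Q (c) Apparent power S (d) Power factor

Step 1 — Angular frequency: ω = 2π·f = 2π·53.5 = 336.2 rad/s.
Step 2 — Component impedances:
  R: Z = R = 2120 Ω
  C: Z = 1/(jωC) = -j/(ω·C) = 0 - j1.131e+04 Ω
Step 3 — Series combination: Z_total = R + C = 2120 - j1.131e+04 Ω = 1.151e+04∠-79.4° Ω.
Step 4 — Source phasor: V = 220∠-60.0° V = 110 - j190.5 V.
Step 5 — Current: I = V / Z = 0.01803 + j0.006345 A = 0.01912∠19.4° A.
Step 6 — Complex power: S = V·I* = 0.7748 - j4.134 VA.
Step 7 — Real power: P = Re(S) = 0.7748 W.
Step 8 — Reactive power: Q = Im(S) = -4.134 VAR.
Step 9 — Apparent power: |S| = 4.206 VA.
Step 10 — Power factor: PF = P/|S| = 0.1842 (leading).

(a) P = 0.7748 W  (b) Q = -4.134 VAR  (c) S = 4.206 VA  (d) PF = 0.1842 (leading)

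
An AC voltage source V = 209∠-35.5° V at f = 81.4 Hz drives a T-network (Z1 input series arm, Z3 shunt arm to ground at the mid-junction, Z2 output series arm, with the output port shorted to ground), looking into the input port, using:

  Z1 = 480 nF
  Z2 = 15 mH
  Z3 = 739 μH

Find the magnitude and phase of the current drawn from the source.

Step 1 — Angular frequency: ω = 2π·f = 2π·81.4 = 511.5 rad/s.
Step 2 — Component impedances:
  Z1: Z = 1/(jωC) = -j/(ω·C) = 0 - j4073 Ω
  Z2: Z = jωL = j·511.5·0.015 = 0 + j7.672 Ω
  Z3: Z = jωL = j·511.5·0.000739 = 0 + j0.378 Ω
Step 3 — With the output port shorted to ground, the output series arm Z2 runs from the junction to ground; the shunt arm Z3 also runs from the junction to ground. They appear in parallel: Z3 || Z2 = 0 + j0.3602 Ω.
Step 4 — Series with input arm Z1: Z_in = Z1 + (Z3 || Z2) = 0 - j4073 Ω = 4073∠-90.0° Ω.
Step 5 — Source phasor: V = 209∠-35.5° V = 170.2 - j121.4 V.
Step 6 — Ohm's law: I = V / Z_total = (170.2 - j121.4) / (0 - j4073) = 0.0298 + j0.04177 A.
Step 7 — Convert to polar: |I| = 0.05131 A, ∠I = 54.5°.

I = 0.05131∠54.5° A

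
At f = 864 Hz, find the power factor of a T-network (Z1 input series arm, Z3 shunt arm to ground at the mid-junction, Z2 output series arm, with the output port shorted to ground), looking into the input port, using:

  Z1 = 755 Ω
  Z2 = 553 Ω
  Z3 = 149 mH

Step 1 — Angular frequency: ω = 2π·f = 2π·864 = 5429 rad/s.
Step 2 — Component impedances:
  Z1: Z = R = 755 Ω
  Z2: Z = R = 553 Ω
  Z3: Z = jωL = j·5429·0.149 = 0 + j808.9 Ω
Step 3 — With the output port shorted to ground, the output series arm Z2 runs from the junction to ground; the shunt arm Z3 also runs from the junction to ground. They appear in parallel: Z3 || Z2 = 376.9 + j257.6 Ω.
Step 4 — Series with input arm Z1: Z_in = Z1 + (Z3 || Z2) = 1132 + j257.6 Ω = 1161∠12.8° Ω.
Step 5 — Power factor: PF = cos(φ) = Re(Z)/|Z| = 1131.9/1160.8 = 0.9751.
Step 6 — Type: Im(Z) = 257.6 ⇒ lagging (phase φ = 12.8°).

PF = 0.9751 (lagging, φ = 12.8°)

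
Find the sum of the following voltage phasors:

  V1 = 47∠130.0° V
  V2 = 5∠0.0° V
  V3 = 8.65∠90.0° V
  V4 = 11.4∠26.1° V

Step 1 — Convert each phasor to rectangular form:
  V1 = 47·(cos(130.0°) + j·sin(130.0°)) = -30.21 + j36 V
  V2 = 5·(cos(0.0°) + j·sin(0.0°)) = 5 V
  V3 = 8.65·(cos(90.0°) + j·sin(90.0°)) = 0 + j8.65 V
  V4 = 11.4·(cos(26.1°) + j·sin(26.1°)) = 10.24 + j5.015 V
Step 2 — Sum components: V_total = -14.97 + j49.67 V.
Step 3 — Convert to polar: |V_total| = 51.88 V, ∠V_total = 106.8°.

V_total = 51.88∠106.8° V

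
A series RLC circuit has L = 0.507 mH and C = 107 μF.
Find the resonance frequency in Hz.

Step 1 — Resonance condition Im(Z)=0 gives ω₀ = 1/√(LC).
Step 2 — ω₀ = 1/√(0.000507·0.000107) = 4293 rad/s.
Step 3 — f₀ = ω₀/(2π) = 683.3 Hz.

f₀ = 683.3 Hz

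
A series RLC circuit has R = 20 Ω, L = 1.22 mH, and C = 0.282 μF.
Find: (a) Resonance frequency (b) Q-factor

Step 1 — Resonance condition Im(Z)=0 gives ω₀ = 1/√(LC).
Step 2 — ω₀ = 1/√(0.00122·2.82e-07) = 5.391e+04 rad/s.
Step 3 — f₀ = ω₀/(2π) = 8581 Hz.
Step 4 — Series Q: Q = ω₀L/R = 5.391e+04·0.00122/20 = 3.289.

(a) f₀ = 8581 Hz  (b) Q = 3.289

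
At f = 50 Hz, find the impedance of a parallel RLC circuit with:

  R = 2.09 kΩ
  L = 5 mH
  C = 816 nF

Step 1 — Angular frequency: ω = 2π·f = 2π·50 = 314.2 rad/s.
Step 2 — Component impedances:
  R: Z = R = 2090 Ω
  L: Z = jωL = j·314.2·0.005 = 0 + j1.571 Ω
  C: Z = 1/(jωC) = -j/(ω·C) = 0 - j3901 Ω
Step 3 — Parallel combination: 1/Z_total = 1/R + 1/L + 1/C; Z_total = 0.001182 + j1.571 Ω = 1.571∠90.0° Ω.

Z = 0.001182 + j1.571 Ω = 1.571∠90.0° Ω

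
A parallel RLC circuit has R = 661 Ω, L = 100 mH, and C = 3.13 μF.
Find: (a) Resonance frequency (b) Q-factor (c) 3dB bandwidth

Step 1 — Resonance: ω₀ = 1/√(LC) = 1/√(0.1·3.13e-06) = 1787 rad/s.
Step 2 — f₀ = ω₀/(2π) = 284.5 Hz.
Step 3 — Parallel Q: Q = R/(ω₀L) = 661/(1787·0.1) = 3.698.
Step 4 — Bandwidth: Δω = ω₀/Q = 483.3 rad/s; BW = Δω/(2π) = 76.93 Hz.

(a) f₀ = 284.5 Hz  (b) Q = 3.698  (c) BW = 76.93 Hz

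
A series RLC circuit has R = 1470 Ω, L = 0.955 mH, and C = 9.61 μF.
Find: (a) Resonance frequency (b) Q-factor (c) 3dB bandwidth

Step 1 — Resonance: ω₀ = 1/√(LC) = 1/√(0.000955·9.61e-06) = 1.044e+04 rad/s.
Step 2 — f₀ = ω₀/(2π) = 1661 Hz.
Step 3 — Series Q: Q = ω₀L/R = 1.044e+04·0.000955/1470 = 0.006781.
Step 4 — Bandwidth: Δω = ω₀/Q = 1.539e+06 rad/s; BW = Δω/(2π) = 2.45e+05 Hz.

(a) f₀ = 1661 Hz  (b) Q = 0.006781  (c) BW = 2.45e+05 Hz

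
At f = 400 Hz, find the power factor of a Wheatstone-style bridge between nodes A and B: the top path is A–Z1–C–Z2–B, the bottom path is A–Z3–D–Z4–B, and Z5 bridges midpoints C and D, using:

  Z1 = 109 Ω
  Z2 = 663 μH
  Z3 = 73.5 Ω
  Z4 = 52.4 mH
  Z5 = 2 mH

Step 1 — Angular frequency: ω = 2π·f = 2π·400 = 2513 rad/s.
Step 2 — Component impedances:
  Z1: Z = R = 109 Ω
  Z2: Z = jωL = j·2513·0.000663 = 0 + j1.666 Ω
  Z3: Z = R = 73.5 Ω
  Z4: Z = jωL = j·2513·0.0524 = 0 + j131.7 Ω
  Z5: Z = jωL = j·2513·0.002 = 0 + j5.027 Ω
Step 3 — Bridge requires nodal analysis (the Z5 bridge couples midpoints C and D, so the two paths cannot be reduced to a simple series/parallel combination). Setting node B to ground and injecting 1 A at node A, the 3-node admittance system at A, C, D solves to V_A = Z_AB = 43.94 + j3.301 Ω = 44.07∠4.3° Ω.
Step 4 — Power factor: PF = cos(φ) = Re(Z)/|Z| = 43.943/44.066 = 0.9972.
Step 5 — Type: Im(Z) = 3.301 ⇒ lagging (phase φ = 4.3°).

PF = 0.9972 (lagging, φ = 4.3°)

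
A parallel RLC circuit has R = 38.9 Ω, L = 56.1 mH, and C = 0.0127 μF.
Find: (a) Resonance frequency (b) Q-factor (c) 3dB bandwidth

Step 1 — Resonance: ω₀ = 1/√(LC) = 1/√(0.0561·1.27e-08) = 3.746e+04 rad/s.
Step 2 — f₀ = ω₀/(2π) = 5963 Hz.
Step 3 — Parallel Q: Q = R/(ω₀L) = 38.9/(3.746e+04·0.0561) = 0.01851.
Step 4 — Bandwidth: Δω = ω₀/Q = 2.024e+06 rad/s; BW = Δω/(2π) = 3.222e+05 Hz.

(a) f₀ = 5963 Hz  (b) Q = 0.01851  (c) BW = 3.222e+05 Hz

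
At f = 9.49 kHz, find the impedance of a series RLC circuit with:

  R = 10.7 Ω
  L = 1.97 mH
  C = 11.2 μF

Step 1 — Angular frequency: ω = 2π·f = 2π·9490 = 5.963e+04 rad/s.
Step 2 — Component impedances:
  R: Z = R = 10.7 Ω
  L: Z = jωL = j·5.963e+04·0.00197 = 0 + j117.5 Ω
  C: Z = 1/(jωC) = -j/(ω·C) = 0 - j1.497 Ω
Step 3 — Series combination: Z_total = R + L + C = 10.7 + j116 Ω = 116.5∠84.7° Ω.

Z = 10.7 + j116 Ω = 116.5∠84.7° Ω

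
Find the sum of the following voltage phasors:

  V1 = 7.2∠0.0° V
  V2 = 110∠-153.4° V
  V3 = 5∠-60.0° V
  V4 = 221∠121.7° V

Step 1 — Convert each phasor to rectangular form:
  V1 = 7.2·(cos(0.0°) + j·sin(0.0°)) = 7.2 V
  V2 = 110·(cos(-153.4°) + j·sin(-153.4°)) = -98.36 - j49.25 V
  V3 = 5·(cos(-60.0°) + j·sin(-60.0°)) = 2.5 - j4.33 V
  V4 = 221·(cos(121.7°) + j·sin(121.7°)) = -116.1 + j188 V
Step 2 — Sum components: V_total = -204.8 + j134.4 V.
Step 3 — Convert to polar: |V_total| = 245 V, ∠V_total = 146.7°.

V_total = 245∠146.7° V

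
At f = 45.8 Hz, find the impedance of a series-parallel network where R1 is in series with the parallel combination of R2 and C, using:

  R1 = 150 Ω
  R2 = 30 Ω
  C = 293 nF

Step 1 — Angular frequency: ω = 2π·f = 2π·45.8 = 287.8 rad/s.
Step 2 — Component impedances:
  R1: Z = R = 150 Ω
  R2: Z = R = 30 Ω
  C: Z = 1/(jωC) = -j/(ω·C) = 0 - j1.186e+04 Ω
Step 3 — Parallel branch: R2 || C = 1/(1/R2 + 1/C) = 30 - j0.07588 Ω.
Step 4 — Series with R1: Z_total = R1 + (R2 || C) = 180 - j0.07588 Ω = 180∠-0.0° Ω.

Z = 180 - j0.07588 Ω = 180∠-0.0° Ω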